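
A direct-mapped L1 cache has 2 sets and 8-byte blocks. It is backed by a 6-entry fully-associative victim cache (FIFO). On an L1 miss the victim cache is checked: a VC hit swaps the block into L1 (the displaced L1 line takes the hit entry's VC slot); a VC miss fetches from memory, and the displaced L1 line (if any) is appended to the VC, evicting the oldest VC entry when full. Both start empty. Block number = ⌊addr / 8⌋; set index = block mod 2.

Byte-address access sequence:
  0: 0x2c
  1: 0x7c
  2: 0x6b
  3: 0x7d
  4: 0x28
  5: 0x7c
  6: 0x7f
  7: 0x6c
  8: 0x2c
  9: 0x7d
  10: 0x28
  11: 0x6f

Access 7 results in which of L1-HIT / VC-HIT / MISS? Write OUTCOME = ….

OUTCOME = VC-HIT

0: 0x2c (blk 5, set 1) → MISS  vc=[]
1: 0x7c (blk 15, set 1) → MISS  vc=[5]
2: 0x6b (blk 13, set 1) → MISS  vc=[5, 15]
3: 0x7d (blk 15, set 1) → VC-HIT  vc=[5, 13]
4: 0x28 (blk 5, set 1) → VC-HIT  vc=[15, 13]
5: 0x7c (blk 15, set 1) → VC-HIT  vc=[5, 13]
6: 0x7f (blk 15, set 1) → L1-HIT  vc=[5, 13]
7: 0x6c (blk 13, set 1) → VC-HIT  vc=[5, 15]
8: 0x2c (blk 5, set 1) → VC-HIT  vc=[13, 15]
9: 0x7d (blk 15, set 1) → VC-HIT  vc=[13, 5]
10: 0x28 (blk 5, set 1) → VC-HIT  vc=[13, 15]
11: 0x6f (blk 13, set 1) → VC-HIT  vc=[5, 15]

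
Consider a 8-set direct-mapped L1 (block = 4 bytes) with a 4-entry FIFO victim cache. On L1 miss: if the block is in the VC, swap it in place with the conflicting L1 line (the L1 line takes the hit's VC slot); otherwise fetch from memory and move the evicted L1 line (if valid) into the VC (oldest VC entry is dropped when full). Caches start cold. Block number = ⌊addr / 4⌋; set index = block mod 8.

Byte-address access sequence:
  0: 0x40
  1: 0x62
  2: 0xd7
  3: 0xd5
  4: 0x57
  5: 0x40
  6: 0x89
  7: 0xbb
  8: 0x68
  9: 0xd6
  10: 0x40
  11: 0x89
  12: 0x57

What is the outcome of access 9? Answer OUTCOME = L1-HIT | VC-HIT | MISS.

OUTCOME = VC-HIT

#0 0x40→b16/s0 MISS; vc=[]
#1 0x62→b24/s0 MISS; vc=[16]
#2 0xd7→b53/s5 MISS; vc=[16]
#3 0xd5→b53/s5 L1-HIT; vc=[16]
#4 0x57→b21/s5 MISS; vc=[16,53]
#5 0x40→b16/s0 VC-HIT; vc=[24,53]
#6 0x89→b34/s2 MISS; vc=[24,53]
#7 0xbb→b46/s6 MISS; vc=[24,53]
#8 0x68→b26/s2 MISS; vc=[24,53,34]
#9 0xd6→b53/s5 VC-HIT; vc=[24,21,34]
#10 0x40→b16/s0 L1-HIT; vc=[24,21,34]
#11 0x89→b34/s2 VC-HIT; vc=[24,21,26]
#12 0x57→b21/s5 VC-HIT; vc=[24,53,26]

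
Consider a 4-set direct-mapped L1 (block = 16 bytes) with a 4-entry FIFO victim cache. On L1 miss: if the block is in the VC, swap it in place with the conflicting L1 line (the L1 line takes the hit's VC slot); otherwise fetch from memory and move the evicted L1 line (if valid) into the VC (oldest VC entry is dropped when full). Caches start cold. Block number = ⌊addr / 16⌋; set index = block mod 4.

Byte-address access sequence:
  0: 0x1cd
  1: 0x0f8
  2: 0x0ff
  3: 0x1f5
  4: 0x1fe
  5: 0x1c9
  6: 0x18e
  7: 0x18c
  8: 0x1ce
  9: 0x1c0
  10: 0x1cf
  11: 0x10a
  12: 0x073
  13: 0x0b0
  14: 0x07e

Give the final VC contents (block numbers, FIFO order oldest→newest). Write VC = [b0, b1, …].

VC = [24, 28, 31, 11]

  [0] addr=0x1cd blk=28 s=0: MISS | VC []
  [1] addr=0xf8 blk=15 s=3: MISS | VC []
  [2] addr=0xff blk=15 s=3: L1-HIT | VC []
  [3] addr=0x1f5 blk=31 s=3: MISS | VC [15]
  [4] addr=0x1fe blk=31 s=3: L1-HIT | VC [15]
  [5] addr=0x1c9 blk=28 s=0: L1-HIT | VC [15]
  [6] addr=0x18e blk=24 s=0: MISS | VC [15, 28]
  [7] addr=0x18c blk=24 s=0: L1-HIT | VC [15, 28]
  [8] addr=0x1ce blk=28 s=0: VC-HIT | VC [15, 24]
  [9] addr=0x1c0 blk=28 s=0: L1-HIT | VC [15, 24]
  [10] addr=0x1cf blk=28 s=0: L1-HIT | VC [15, 24]
  [11] addr=0x10a blk=16 s=0: MISS | VC [15, 24, 28]
  [12] addr=0x73 blk=7 s=3: MISS | VC [15, 24, 28, 31]
  [13] addr=0xb0 blk=11 s=3: MISS | VC [24, 28, 31, 7]
  [14] addr=0x7e blk=7 s=3: VC-HIT | VC [24, 28, 31, 11]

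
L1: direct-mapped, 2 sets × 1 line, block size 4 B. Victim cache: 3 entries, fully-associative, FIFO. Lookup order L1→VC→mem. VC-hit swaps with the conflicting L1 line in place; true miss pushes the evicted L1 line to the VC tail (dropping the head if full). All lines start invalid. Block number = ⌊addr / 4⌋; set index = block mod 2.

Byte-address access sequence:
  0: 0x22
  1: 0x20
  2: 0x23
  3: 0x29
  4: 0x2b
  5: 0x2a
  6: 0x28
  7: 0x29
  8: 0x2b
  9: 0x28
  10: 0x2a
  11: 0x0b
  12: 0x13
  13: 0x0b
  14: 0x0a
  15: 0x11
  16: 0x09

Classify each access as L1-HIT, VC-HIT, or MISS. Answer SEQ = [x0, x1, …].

#0 0x22→b8/s0 MISS; vc=[]
#1 0x20→b8/s0 L1-HIT; vc=[]
#2 0x23→b8/s0 L1-HIT; vc=[]
#3 0x29→b10/s0 MISS; vc=[8]
#4 0x2b→b10/s0 L1-HIT; vc=[8]
#5 0x2a→b10/s0 L1-HIT; vc=[8]
#6 0x28→b10/s0 L1-HIT; vc=[8]
#7 0x29→b10/s0 L1-HIT; vc=[8]
#8 0x2b→b10/s0 L1-HIT; vc=[8]
#9 0x28→b10/s0 L1-HIT; vc=[8]
#10 0x2a→b10/s0 L1-HIT; vc=[8]
#11 0xb→b2/s0 MISS; vc=[8,10]
#12 0x13→b4/s0 MISS; vc=[8,10,2]
#13 0xb→b2/s0 VC-HIT; vc=[8,10,4]
#14 0xa→b2/s0 L1-HIT; vc=[8,10,4]
#15 0x11→b4/s0 VC-HIT; vc=[8,10,2]
#16 0x9→b2/s0 VC-HIT; vc=[8,10,4]

SEQ = [MISS, L1-HIT, L1-HIT, MISS, L1-HIT, L1-HIT, L1-HIT, L1-HIT, L1-HIT, L1-HIT, L1-HIT, MISS, MISS, VC-HIT, L1-HIT, VC-HIT, VC-HIT]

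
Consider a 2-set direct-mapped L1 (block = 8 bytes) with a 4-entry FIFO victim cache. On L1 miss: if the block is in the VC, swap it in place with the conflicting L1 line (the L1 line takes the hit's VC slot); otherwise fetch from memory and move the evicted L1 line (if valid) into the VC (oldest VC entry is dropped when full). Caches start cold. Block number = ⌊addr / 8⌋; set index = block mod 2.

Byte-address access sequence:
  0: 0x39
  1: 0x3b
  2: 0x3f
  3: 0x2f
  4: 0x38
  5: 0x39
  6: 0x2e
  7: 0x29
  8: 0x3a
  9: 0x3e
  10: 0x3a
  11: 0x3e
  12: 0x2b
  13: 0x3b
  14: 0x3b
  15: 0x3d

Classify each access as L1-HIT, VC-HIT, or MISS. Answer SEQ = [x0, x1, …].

SEQ = [MISS, L1-HIT, L1-HIT, MISS, VC-HIT, L1-HIT, VC-HIT, L1-HIT, VC-HIT, L1-HIT, L1-HIT, L1-HIT, VC-HIT, VC-HIT, L1-HIT, L1-HIT]

  [0] addr=0x39 blk=7 s=1: MISS | VC []
  [1] addr=0x3b blk=7 s=1: L1-HIT | VC []
  [2] addr=0x3f blk=7 s=1: L1-HIT | VC []
  [3] addr=0x2f blk=5 s=1: MISS | VC [7]
  [4] addr=0x38 blk=7 s=1: VC-HIT | VC [5]
  [5] addr=0x39 blk=7 s=1: L1-HIT | VC [5]
  [6] addr=0x2e blk=5 s=1: VC-HIT | VC [7]
  [7] addr=0x29 blk=5 s=1: L1-HIT | VC [7]
  [8] addr=0x3a blk=7 s=1: VC-HIT | VC [5]
  [9] addr=0x3e blk=7 s=1: L1-HIT | VC [5]
  [10] addr=0x3a blk=7 s=1: L1-HIT | VC [5]
  [11] addr=0x3e blk=7 s=1: L1-HIT | VC [5]
  [12] addr=0x2b blk=5 s=1: VC-HIT | VC [7]
  [13] addr=0x3b blk=7 s=1: VC-HIT | VC [5]
  [14] addr=0x3b blk=7 s=1: L1-HIT | VC [5]
  [15] addr=0x3d blk=7 s=1: L1-HIT | VC [5]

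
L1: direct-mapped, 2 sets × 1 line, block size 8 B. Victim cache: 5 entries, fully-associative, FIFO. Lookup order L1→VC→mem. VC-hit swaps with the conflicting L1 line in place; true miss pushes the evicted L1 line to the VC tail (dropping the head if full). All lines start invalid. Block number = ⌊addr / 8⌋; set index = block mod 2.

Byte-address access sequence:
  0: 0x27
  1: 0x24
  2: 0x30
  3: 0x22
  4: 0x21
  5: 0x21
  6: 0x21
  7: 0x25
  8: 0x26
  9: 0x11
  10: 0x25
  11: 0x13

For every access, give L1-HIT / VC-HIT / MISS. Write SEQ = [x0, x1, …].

0: 0x27 (blk 4, set 0) → MISS  vc=[]
1: 0x24 (blk 4, set 0) → L1-HIT  vc=[]
2: 0x30 (blk 6, set 0) → MISS  vc=[4]
3: 0x22 (blk 4, set 0) → VC-HIT  vc=[6]
4: 0x21 (blk 4, set 0) → L1-HIT  vc=[6]
5: 0x21 (blk 4, set 0) → L1-HIT  vc=[6]
6: 0x21 (blk 4, set 0) → L1-HIT  vc=[6]
7: 0x25 (blk 4, set 0) → L1-HIT  vc=[6]
8: 0x26 (blk 4, set 0) → L1-HIT  vc=[6]
9: 0x11 (blk 2, set 0) → MISS  vc=[6, 4]
10: 0x25 (blk 4, set 0) → VC-HIT  vc=[6, 2]
11: 0x13 (blk 2, set 0) → VC-HIT  vc=[6, 4]

SEQ = [MISS, L1-HIT, MISS, VC-HIT, L1-HIT, L1-HIT, L1-HIT, L1-HIT, L1-HIT, MISS, VC-HIT, VC-HIT]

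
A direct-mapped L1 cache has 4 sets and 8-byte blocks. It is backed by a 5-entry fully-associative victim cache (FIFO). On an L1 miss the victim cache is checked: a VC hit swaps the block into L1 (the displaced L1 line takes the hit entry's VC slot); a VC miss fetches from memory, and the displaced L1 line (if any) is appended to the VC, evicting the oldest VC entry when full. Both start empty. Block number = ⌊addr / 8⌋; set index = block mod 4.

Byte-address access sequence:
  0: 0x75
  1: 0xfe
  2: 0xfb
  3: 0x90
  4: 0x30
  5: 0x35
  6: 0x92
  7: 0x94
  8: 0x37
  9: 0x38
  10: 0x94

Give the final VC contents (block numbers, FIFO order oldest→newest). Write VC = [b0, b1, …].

  [0] addr=0x75 blk=14 s=2: MISS | VC []
  [1] addr=0xfe blk=31 s=3: MISS | VC []
  [2] addr=0xfb blk=31 s=3: L1-HIT | VC []
  [3] addr=0x90 blk=18 s=2: MISS | VC [14]
  [4] addr=0x30 blk=6 s=2: MISS | VC [14, 18]
  [5] addr=0x35 blk=6 s=2: L1-HIT | VC [14, 18]
  [6] addr=0x92 blk=18 s=2: VC-HIT | VC [14, 6]
  [7] addr=0x94 blk=18 s=2: L1-HIT | VC [14, 6]
  [8] addr=0x37 blk=6 s=2: VC-HIT | VC [14, 18]
  [9] addr=0x38 blk=7 s=3: MISS | VC [14, 18, 31]
  [10] addr=0x94 blk=18 s=2: VC-HIT | VC [14, 6, 31]

VC = [14, 6, 31]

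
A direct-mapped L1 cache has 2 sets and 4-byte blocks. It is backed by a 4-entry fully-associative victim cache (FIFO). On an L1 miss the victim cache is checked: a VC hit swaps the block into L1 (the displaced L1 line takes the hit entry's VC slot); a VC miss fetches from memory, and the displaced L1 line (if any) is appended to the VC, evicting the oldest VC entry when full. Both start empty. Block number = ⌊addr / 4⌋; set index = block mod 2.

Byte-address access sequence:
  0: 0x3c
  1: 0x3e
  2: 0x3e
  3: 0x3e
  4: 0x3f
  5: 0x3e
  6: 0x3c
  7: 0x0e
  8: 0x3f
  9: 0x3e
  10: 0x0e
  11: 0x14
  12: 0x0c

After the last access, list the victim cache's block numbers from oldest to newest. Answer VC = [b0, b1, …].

0: 0x3c (blk 15, set 1) → MISS  vc=[]
1: 0x3e (blk 15, set 1) → L1-HIT  vc=[]
2: 0x3e (blk 15, set 1) → L1-HIT  vc=[]
3: 0x3e (blk 15, set 1) → L1-HIT  vc=[]
4: 0x3f (blk 15, set 1) → L1-HIT  vc=[]
5: 0x3e (blk 15, set 1) → L1-HIT  vc=[]
6: 0x3c (blk 15, set 1) → L1-HIT  vc=[]
7: 0xe (blk 3, set 1) → MISS  vc=[15]
8: 0x3f (blk 15, set 1) → VC-HIT  vc=[3]
9: 0x3e (blk 15, set 1) → L1-HIT  vc=[3]
10: 0xe (blk 3, set 1) → VC-HIT  vc=[15]
11: 0x14 (blk 5, set 1) → MISS  vc=[15, 3]
12: 0xc (blk 3, set 1) → VC-HIT  vc=[15, 5]

VC = [15, 5]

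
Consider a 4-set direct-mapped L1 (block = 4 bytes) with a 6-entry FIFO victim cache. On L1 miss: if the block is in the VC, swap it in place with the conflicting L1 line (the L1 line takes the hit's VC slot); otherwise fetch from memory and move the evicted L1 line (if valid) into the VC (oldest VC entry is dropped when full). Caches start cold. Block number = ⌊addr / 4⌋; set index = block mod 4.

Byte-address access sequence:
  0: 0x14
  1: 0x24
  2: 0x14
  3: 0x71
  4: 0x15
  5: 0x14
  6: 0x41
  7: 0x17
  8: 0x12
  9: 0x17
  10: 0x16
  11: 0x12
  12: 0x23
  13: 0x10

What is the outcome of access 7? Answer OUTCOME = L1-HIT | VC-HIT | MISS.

OUTCOME = L1-HIT

#0 0x14→b5/s1 MISS; vc=[]
#1 0x24→b9/s1 MISS; vc=[5]
#2 0x14→b5/s1 VC-HIT; vc=[9]
#3 0x71→b28/s0 MISS; vc=[9]
#4 0x15→b5/s1 L1-HIT; vc=[9]
#5 0x14→b5/s1 L1-HIT; vc=[9]
#6 0x41→b16/s0 MISS; vc=[9,28]
#7 0x17→b5/s1 L1-HIT; vc=[9,28]
#8 0x12→b4/s0 MISS; vc=[9,28,16]
#9 0x17→b5/s1 L1-HIT; vc=[9,28,16]
#10 0x16→b5/s1 L1-HIT; vc=[9,28,16]
#11 0x12→b4/s0 L1-HIT; vc=[9,28,16]
#12 0x23→b8/s0 MISS; vc=[9,28,16,4]
#13 0x10→b4/s0 VC-HIT; vc=[9,28,16,8]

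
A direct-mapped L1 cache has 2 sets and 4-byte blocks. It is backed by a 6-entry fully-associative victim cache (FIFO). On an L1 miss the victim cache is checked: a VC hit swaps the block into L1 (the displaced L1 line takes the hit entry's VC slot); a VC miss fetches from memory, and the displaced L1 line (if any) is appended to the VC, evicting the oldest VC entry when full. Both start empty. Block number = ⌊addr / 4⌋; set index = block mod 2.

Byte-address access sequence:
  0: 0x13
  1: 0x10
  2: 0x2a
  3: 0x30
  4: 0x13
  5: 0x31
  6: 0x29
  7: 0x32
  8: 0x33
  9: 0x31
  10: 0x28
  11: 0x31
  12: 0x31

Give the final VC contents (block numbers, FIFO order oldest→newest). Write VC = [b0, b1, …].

VC = [4, 10]

0: 0x13 (blk 4, set 0) → MISS  vc=[]
1: 0x10 (blk 4, set 0) → L1-HIT  vc=[]
2: 0x2a (blk 10, set 0) → MISS  vc=[4]
3: 0x30 (blk 12, set 0) → MISS  vc=[4, 10]
4: 0x13 (blk 4, set 0) → VC-HIT  vc=[12, 10]
5: 0x31 (blk 12, set 0) → VC-HIT  vc=[4, 10]
6: 0x29 (blk 10, set 0) → VC-HIT  vc=[4, 12]
7: 0x32 (blk 12, set 0) → VC-HIT  vc=[4, 10]
8: 0x33 (blk 12, set 0) → L1-HIT  vc=[4, 10]
9: 0x31 (blk 12, set 0) → L1-HIT  vc=[4, 10]
10: 0x28 (blk 10, set 0) → VC-HIT  vc=[4, 12]
11: 0x31 (blk 12, set 0) → VC-HIT  vc=[4, 10]
12: 0x31 (blk 12, set 0) → L1-HIT  vc=[4, 10]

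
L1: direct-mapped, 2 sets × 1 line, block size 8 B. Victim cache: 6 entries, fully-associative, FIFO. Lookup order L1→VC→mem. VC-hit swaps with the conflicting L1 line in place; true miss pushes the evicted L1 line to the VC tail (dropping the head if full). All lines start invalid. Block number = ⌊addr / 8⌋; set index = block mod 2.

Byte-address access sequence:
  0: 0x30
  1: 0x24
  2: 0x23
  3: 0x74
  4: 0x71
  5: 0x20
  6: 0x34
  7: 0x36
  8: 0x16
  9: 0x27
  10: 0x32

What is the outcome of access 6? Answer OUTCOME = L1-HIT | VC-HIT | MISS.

0: 0x30 (blk 6, set 0) → MISS  vc=[]
1: 0x24 (blk 4, set 0) → MISS  vc=[6]
2: 0x23 (blk 4, set 0) → L1-HIT  vc=[6]
3: 0x74 (blk 14, set 0) → MISS  vc=[6, 4]
4: 0x71 (blk 14, set 0) → L1-HIT  vc=[6, 4]
5: 0x20 (blk 4, set 0) → VC-HIT  vc=[6, 14]
6: 0x34 (blk 6, set 0) → VC-HIT  vc=[4, 14]
7: 0x36 (blk 6, set 0) → L1-HIT  vc=[4, 14]
8: 0x16 (blk 2, set 0) → MISS  vc=[4, 14, 6]
9: 0x27 (blk 4, set 0) → VC-HIT  vc=[2, 14, 6]
10: 0x32 (blk 6, set 0) → VC-HIT  vc=[2, 14, 4]

OUTCOME = VC-HIT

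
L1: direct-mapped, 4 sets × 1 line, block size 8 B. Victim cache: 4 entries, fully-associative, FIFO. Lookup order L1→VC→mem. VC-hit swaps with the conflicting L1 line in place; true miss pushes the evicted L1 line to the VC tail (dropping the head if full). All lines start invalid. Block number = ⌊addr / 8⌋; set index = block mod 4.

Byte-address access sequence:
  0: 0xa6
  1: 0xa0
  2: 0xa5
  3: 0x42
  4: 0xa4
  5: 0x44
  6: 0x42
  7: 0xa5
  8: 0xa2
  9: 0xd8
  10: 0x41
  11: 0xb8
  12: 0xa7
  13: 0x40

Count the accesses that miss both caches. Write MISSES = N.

MISSES = 4

0: 0xa6 (blk 20, set 0) → MISS  vc=[]
1: 0xa0 (blk 20, set 0) → L1-HIT  vc=[]
2: 0xa5 (blk 20, set 0) → L1-HIT  vc=[]
3: 0x42 (blk 8, set 0) → MISS  vc=[20]
4: 0xa4 (blk 20, set 0) → VC-HIT  vc=[8]
5: 0x44 (blk 8, set 0) → VC-HIT  vc=[20]
6: 0x42 (blk 8, set 0) → L1-HIT  vc=[20]
7: 0xa5 (blk 20, set 0) → VC-HIT  vc=[8]
8: 0xa2 (blk 20, set 0) → L1-HIT  vc=[8]
9: 0xd8 (blk 27, set 3) → MISS  vc=[8]
10: 0x41 (blk 8, set 0) → VC-HIT  vc=[20]
11: 0xb8 (blk 23, set 3) → MISS  vc=[20, 27]
12: 0xa7 (blk 20, set 0) → VC-HIT  vc=[8, 27]
13: 0x40 (blk 8, set 0) → VC-HIT  vc=[20, 27]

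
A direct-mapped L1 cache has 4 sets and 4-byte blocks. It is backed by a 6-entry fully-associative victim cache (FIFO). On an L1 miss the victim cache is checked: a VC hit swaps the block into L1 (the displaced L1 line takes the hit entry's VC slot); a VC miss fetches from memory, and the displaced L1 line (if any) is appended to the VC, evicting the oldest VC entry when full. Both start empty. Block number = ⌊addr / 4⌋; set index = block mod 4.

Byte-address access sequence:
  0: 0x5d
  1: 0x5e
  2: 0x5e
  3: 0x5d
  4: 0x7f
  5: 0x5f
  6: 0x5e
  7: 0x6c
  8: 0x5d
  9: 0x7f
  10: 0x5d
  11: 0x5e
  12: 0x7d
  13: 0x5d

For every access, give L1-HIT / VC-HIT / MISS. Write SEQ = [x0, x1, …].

#0 0x5d→b23/s3 MISS; vc=[]
#1 0x5e→b23/s3 L1-HIT; vc=[]
#2 0x5e→b23/s3 L1-HIT; vc=[]
#3 0x5d→b23/s3 L1-HIT; vc=[]
#4 0x7f→b31/s3 MISS; vc=[23]
#5 0x5f→b23/s3 VC-HIT; vc=[31]
#6 0x5e→b23/s3 L1-HIT; vc=[31]
#7 0x6c→b27/s3 MISS; vc=[31,23]
#8 0x5d→b23/s3 VC-HIT; vc=[31,27]
#9 0x7f→b31/s3 VC-HIT; vc=[23,27]
#10 0x5d→b23/s3 VC-HIT; vc=[31,27]
#11 0x5e→b23/s3 L1-HIT; vc=[31,27]
#12 0x7d→b31/s3 VC-HIT; vc=[23,27]
#13 0x5d→b23/s3 VC-HIT; vc=[31,27]

SEQ = [MISS, L1-HIT, L1-HIT, L1-HIT, MISS, VC-HIT, L1-HIT, MISS, VC-HIT, VC-HIT, VC-HIT, L1-HIT, VC-HIT, VC-HIT]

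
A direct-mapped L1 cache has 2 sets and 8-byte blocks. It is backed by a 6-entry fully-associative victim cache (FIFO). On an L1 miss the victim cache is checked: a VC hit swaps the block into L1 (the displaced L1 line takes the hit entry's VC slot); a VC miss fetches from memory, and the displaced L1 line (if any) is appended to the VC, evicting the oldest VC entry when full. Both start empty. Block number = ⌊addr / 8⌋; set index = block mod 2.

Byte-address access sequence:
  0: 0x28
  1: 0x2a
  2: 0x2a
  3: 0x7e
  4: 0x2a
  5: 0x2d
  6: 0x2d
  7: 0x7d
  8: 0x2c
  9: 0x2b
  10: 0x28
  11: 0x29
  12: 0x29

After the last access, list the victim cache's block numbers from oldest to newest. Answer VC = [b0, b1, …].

#0 0x28→b5/s1 MISS; vc=[]
#1 0x2a→b5/s1 L1-HIT; vc=[]
#2 0x2a→b5/s1 L1-HIT; vc=[]
#3 0x7e→b15/s1 MISS; vc=[5]
#4 0x2a→b5/s1 VC-HIT; vc=[15]
#5 0x2d→b5/s1 L1-HIT; vc=[15]
#6 0x2d→b5/s1 L1-HIT; vc=[15]
#7 0x7d→b15/s1 VC-HIT; vc=[5]
#8 0x2c→b5/s1 VC-HIT; vc=[15]
#9 0x2b→b5/s1 L1-HIT; vc=[15]
#10 0x28→b5/s1 L1-HIT; vc=[15]
#11 0x29→b5/s1 L1-HIT; vc=[15]
#12 0x29→b5/s1 L1-HIT; vc=[15]

VC = [15]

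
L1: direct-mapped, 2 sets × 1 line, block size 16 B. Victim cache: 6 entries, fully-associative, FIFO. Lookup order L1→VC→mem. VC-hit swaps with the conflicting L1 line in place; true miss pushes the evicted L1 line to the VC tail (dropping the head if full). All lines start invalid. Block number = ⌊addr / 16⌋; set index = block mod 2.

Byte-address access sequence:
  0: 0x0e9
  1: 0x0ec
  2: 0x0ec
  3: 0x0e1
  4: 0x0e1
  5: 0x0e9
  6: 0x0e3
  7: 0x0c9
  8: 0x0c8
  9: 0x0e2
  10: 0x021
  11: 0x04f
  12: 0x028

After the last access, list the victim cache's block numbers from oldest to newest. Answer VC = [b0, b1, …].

VC = [12, 14, 4]

#0 0xe9→b14/s0 MISS; vc=[]
#1 0xec→b14/s0 L1-HIT; vc=[]
#2 0xec→b14/s0 L1-HIT; vc=[]
#3 0xe1→b14/s0 L1-HIT; vc=[]
#4 0xe1→b14/s0 L1-HIT; vc=[]
#5 0xe9→b14/s0 L1-HIT; vc=[]
#6 0xe3→b14/s0 L1-HIT; vc=[]
#7 0xc9→b12/s0 MISS; vc=[14]
#8 0xc8→b12/s0 L1-HIT; vc=[14]
#9 0xe2→b14/s0 VC-HIT; vc=[12]
#10 0x21→b2/s0 MISS; vc=[12,14]
#11 0x4f→b4/s0 MISS; vc=[12,14,2]
#12 0x28→b2/s0 VC-HIT; vc=[12,14,4]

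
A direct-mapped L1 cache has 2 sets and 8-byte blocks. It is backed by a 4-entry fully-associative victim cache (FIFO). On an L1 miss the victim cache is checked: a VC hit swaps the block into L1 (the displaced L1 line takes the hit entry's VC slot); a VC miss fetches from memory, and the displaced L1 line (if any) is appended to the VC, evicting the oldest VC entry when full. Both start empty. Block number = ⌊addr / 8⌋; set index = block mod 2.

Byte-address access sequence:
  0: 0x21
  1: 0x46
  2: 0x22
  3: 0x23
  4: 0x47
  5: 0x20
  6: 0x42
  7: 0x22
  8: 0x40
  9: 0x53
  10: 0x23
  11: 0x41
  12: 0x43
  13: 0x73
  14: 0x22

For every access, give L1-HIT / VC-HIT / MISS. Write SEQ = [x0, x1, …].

0: 0x21 (blk 4, set 0) → MISS  vc=[]
1: 0x46 (blk 8, set 0) → MISS  vc=[4]
2: 0x22 (blk 4, set 0) → VC-HIT  vc=[8]
3: 0x23 (blk 4, set 0) → L1-HIT  vc=[8]
4: 0x47 (blk 8, set 0) → VC-HIT  vc=[4]
5: 0x20 (blk 4, set 0) → VC-HIT  vc=[8]
6: 0x42 (blk 8, set 0) → VC-HIT  vc=[4]
7: 0x22 (blk 4, set 0) → VC-HIT  vc=[8]
8: 0x40 (blk 8, set 0) → VC-HIT  vc=[4]
9: 0x53 (blk 10, set 0) → MISS  vc=[4, 8]
10: 0x23 (blk 4, set 0) → VC-HIT  vc=[10, 8]
11: 0x41 (blk 8, set 0) → VC-HIT  vc=[10, 4]
12: 0x43 (blk 8, set 0) → L1-HIT  vc=[10, 4]
13: 0x73 (blk 14, set 0) → MISS  vc=[10, 4, 8]
14: 0x22 (blk 4, set 0) → VC-HIT  vc=[10, 14, 8]

SEQ = [MISS, MISS, VC-HIT, L1-HIT, VC-HIT, VC-HIT, VC-HIT, VC-HIT, VC-HIT, MISS, VC-HIT, VC-HIT, L1-HIT, MISS, VC-HIT]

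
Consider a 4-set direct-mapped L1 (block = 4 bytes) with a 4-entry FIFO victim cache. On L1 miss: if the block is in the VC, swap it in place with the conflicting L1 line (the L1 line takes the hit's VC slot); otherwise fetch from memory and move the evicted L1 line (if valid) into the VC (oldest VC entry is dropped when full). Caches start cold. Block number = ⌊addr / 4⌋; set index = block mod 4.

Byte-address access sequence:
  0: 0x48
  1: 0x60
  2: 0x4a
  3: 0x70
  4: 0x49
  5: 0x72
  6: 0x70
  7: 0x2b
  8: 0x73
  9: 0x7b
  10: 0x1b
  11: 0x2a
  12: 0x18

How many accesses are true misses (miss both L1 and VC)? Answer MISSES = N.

MISSES = 6

#0 0x48→b18/s2 MISS; vc=[]
#1 0x60→b24/s0 MISS; vc=[]
#2 0x4a→b18/s2 L1-HIT; vc=[]
#3 0x70→b28/s0 MISS; vc=[24]
#4 0x49→b18/s2 L1-HIT; vc=[24]
#5 0x72→b28/s0 L1-HIT; vc=[24]
#6 0x70→b28/s0 L1-HIT; vc=[24]
#7 0x2b→b10/s2 MISS; vc=[24,18]
#8 0x73→b28/s0 L1-HIT; vc=[24,18]
#9 0x7b→b30/s2 MISS; vc=[24,18,10]
#10 0x1b→b6/s2 MISS; vc=[24,18,10,30]
#11 0x2a→b10/s2 VC-HIT; vc=[24,18,6,30]
#12 0x18→b6/s2 VC-HIT; vc=[24,18,10,30]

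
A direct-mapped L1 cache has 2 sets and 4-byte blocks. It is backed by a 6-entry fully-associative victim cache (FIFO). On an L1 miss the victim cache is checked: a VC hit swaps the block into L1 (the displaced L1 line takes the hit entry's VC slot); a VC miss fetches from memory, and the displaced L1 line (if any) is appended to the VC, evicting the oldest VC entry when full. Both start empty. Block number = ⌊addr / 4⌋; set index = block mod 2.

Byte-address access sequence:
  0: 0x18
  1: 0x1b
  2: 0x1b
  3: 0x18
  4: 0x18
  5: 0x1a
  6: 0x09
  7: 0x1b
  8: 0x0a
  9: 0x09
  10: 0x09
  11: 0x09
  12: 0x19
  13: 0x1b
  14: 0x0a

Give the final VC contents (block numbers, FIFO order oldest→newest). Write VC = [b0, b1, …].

0: 0x18 (blk 6, set 0) → MISS  vc=[]
1: 0x1b (blk 6, set 0) → L1-HIT  vc=[]
2: 0x1b (blk 6, set 0) → L1-HIT  vc=[]
3: 0x18 (blk 6, set 0) → L1-HIT  vc=[]
4: 0x18 (blk 6, set 0) → L1-HIT  vc=[]
5: 0x1a (blk 6, set 0) → L1-HIT  vc=[]
6: 0x9 (blk 2, set 0) → MISS  vc=[6]
7: 0x1b (blk 6, set 0) → VC-HIT  vc=[2]
8: 0xa (blk 2, set 0) → VC-HIT  vc=[6]
9: 0x9 (blk 2, set 0) → L1-HIT  vc=[6]
10: 0x9 (blk 2, set 0) → L1-HIT  vc=[6]
11: 0x9 (blk 2, set 0) → L1-HIT  vc=[6]
12: 0x19 (blk 6, set 0) → VC-HIT  vc=[2]
13: 0x1b (blk 6, set 0) → L1-HIT  vc=[2]
14: 0xa (blk 2, set 0) → VC-HIT  vc=[6]

VC = [6]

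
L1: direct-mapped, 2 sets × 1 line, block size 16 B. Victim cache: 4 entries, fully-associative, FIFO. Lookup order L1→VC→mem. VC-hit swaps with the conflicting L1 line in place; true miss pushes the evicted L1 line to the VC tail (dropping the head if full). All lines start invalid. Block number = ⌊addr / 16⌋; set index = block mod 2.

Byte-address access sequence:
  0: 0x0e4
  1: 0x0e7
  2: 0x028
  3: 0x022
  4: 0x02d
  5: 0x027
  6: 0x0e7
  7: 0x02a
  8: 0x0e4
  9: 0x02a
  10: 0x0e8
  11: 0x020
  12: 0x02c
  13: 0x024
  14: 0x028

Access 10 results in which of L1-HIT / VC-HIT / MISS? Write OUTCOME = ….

OUTCOME = VC-HIT

0: 0xe4 (blk 14, set 0) → MISS  vc=[]
1: 0xe7 (blk 14, set 0) → L1-HIT  vc=[]
2: 0x28 (blk 2, set 0) → MISS  vc=[14]
3: 0x22 (blk 2, set 0) → L1-HIT  vc=[14]
4: 0x2d (blk 2, set 0) → L1-HIT  vc=[14]
5: 0x27 (blk 2, set 0) → L1-HIT  vc=[14]
6: 0xe7 (blk 14, set 0) → VC-HIT  vc=[2]
7: 0x2a (blk 2, set 0) → VC-HIT  vc=[14]
8: 0xe4 (blk 14, set 0) → VC-HIT  vc=[2]
9: 0x2a (blk 2, set 0) → VC-HIT  vc=[14]
10: 0xe8 (blk 14, set 0) → VC-HIT  vc=[2]
11: 0x20 (blk 2, set 0) → VC-HIT  vc=[14]
12: 0x2c (blk 2, set 0) → L1-HIT  vc=[14]
13: 0x24 (blk 2, set 0) → L1-HIT  vc=[14]
14: 0x28 (blk 2, set 0) → L1-HIT  vc=[14]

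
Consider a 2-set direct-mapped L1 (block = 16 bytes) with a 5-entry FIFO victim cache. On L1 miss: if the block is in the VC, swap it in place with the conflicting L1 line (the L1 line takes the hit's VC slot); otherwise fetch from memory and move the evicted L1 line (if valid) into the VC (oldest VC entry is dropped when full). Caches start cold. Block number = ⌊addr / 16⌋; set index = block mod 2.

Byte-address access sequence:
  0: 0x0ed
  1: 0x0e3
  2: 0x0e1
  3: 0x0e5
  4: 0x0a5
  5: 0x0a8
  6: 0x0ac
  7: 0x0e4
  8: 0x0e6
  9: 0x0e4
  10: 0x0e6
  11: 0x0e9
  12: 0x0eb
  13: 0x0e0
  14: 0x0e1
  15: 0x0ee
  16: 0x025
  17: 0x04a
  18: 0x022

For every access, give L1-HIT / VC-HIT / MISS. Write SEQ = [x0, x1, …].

#0 0xed→b14/s0 MISS; vc=[]
#1 0xe3→b14/s0 L1-HIT; vc=[]
#2 0xe1→b14/s0 L1-HIT; vc=[]
#3 0xe5→b14/s0 L1-HIT; vc=[]
#4 0xa5→b10/s0 MISS; vc=[14]
#5 0xa8→b10/s0 L1-HIT; vc=[14]
#6 0xac→b10/s0 L1-HIT; vc=[14]
#7 0xe4→b14/s0 VC-HIT; vc=[10]
#8 0xe6→b14/s0 L1-HIT; vc=[10]
#9 0xe4→b14/s0 L1-HIT; vc=[10]
#10 0xe6→b14/s0 L1-HIT; vc=[10]
#11 0xe9→b14/s0 L1-HIT; vc=[10]
#12 0xeb→b14/s0 L1-HIT; vc=[10]
#13 0xe0→b14/s0 L1-HIT; vc=[10]
#14 0xe1→b14/s0 L1-HIT; vc=[10]
#15 0xee→b14/s0 L1-HIT; vc=[10]
#16 0x25→b2/s0 MISS; vc=[10,14]
#17 0x4a→b4/s0 MISS; vc=[10,14,2]
#18 0x22→b2/s0 VC-HIT; vc=[10,14,4]

SEQ = [MISS, L1-HIT, L1-HIT, L1-HIT, MISS, L1-HIT, L1-HIT, VC-HIT, L1-HIT, L1-HIT, L1-HIT, L1-HIT, L1-HIT, L1-HIT, L1-HIT, L1-HIT, MISS, MISS, VC-HIT]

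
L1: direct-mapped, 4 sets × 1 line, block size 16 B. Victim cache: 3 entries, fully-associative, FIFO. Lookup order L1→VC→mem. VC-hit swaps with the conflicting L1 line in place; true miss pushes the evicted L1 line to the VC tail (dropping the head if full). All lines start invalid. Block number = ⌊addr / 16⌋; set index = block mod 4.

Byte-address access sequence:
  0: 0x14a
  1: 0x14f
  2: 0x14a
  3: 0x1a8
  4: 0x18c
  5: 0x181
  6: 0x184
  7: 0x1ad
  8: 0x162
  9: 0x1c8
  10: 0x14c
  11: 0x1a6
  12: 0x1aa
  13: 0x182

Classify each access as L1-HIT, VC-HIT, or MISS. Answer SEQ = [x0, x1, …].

SEQ = [MISS, L1-HIT, L1-HIT, MISS, MISS, L1-HIT, L1-HIT, L1-HIT, MISS, MISS, VC-HIT, VC-HIT, L1-HIT, VC-HIT]

0: 0x14a (blk 20, set 0) → MISS  vc=[]
1: 0x14f (blk 20, set 0) → L1-HIT  vc=[]
2: 0x14a (blk 20, set 0) → L1-HIT  vc=[]
3: 0x1a8 (blk 26, set 2) → MISS  vc=[]
4: 0x18c (blk 24, set 0) → MISS  vc=[20]
5: 0x181 (blk 24, set 0) → L1-HIT  vc=[20]
6: 0x184 (blk 24, set 0) → L1-HIT  vc=[20]
7: 0x1ad (blk 26, set 2) → L1-HIT  vc=[20]
8: 0x162 (blk 22, set 2) → MISS  vc=[20, 26]
9: 0x1c8 (blk 28, set 0) → MISS  vc=[20, 26, 24]
10: 0x14c (blk 20, set 0) → VC-HIT  vc=[28, 26, 24]
11: 0x1a6 (blk 26, set 2) → VC-HIT  vc=[28, 22, 24]
12: 0x1aa (blk 26, set 2) → L1-HIT  vc=[28, 22, 24]
13: 0x182 (blk 24, set 0) → VC-HIT  vc=[28, 22, 20]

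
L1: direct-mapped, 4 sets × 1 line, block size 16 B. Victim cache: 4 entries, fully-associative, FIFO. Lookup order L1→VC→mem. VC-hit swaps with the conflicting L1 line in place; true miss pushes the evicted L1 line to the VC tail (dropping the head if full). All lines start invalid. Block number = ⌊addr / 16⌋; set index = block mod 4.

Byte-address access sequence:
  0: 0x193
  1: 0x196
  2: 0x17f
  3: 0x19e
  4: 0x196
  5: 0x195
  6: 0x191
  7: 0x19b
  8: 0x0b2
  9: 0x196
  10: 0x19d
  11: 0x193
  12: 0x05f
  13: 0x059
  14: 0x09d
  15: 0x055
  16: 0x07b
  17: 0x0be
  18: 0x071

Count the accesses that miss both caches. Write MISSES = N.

#0 0x193→b25/s1 MISS; vc=[]
#1 0x196→b25/s1 L1-HIT; vc=[]
#2 0x17f→b23/s3 MISS; vc=[]
#3 0x19e→b25/s1 L1-HIT; vc=[]
#4 0x196→b25/s1 L1-HIT; vc=[]
#5 0x195→b25/s1 L1-HIT; vc=[]
#6 0x191→b25/s1 L1-HIT; vc=[]
#7 0x19b→b25/s1 L1-HIT; vc=[]
#8 0xb2→b11/s3 MISS; vc=[23]
#9 0x196→b25/s1 L1-HIT; vc=[23]
#10 0x19d→b25/s1 L1-HIT; vc=[23]
#11 0x193→b25/s1 L1-HIT; vc=[23]
#12 0x5f→b5/s1 MISS; vc=[23,25]
#13 0x59→b5/s1 L1-HIT; vc=[23,25]
#14 0x9d→b9/s1 MISS; vc=[23,25,5]
#15 0x55→b5/s1 VC-HIT; vc=[23,25,9]
#16 0x7b→b7/s3 MISS; vc=[23,25,9,11]
#17 0xbe→b11/s3 VC-HIT; vc=[23,25,9,7]
#18 0x71→b7/s3 VC-HIT; vc=[23,25,9,11]

MISSES = 6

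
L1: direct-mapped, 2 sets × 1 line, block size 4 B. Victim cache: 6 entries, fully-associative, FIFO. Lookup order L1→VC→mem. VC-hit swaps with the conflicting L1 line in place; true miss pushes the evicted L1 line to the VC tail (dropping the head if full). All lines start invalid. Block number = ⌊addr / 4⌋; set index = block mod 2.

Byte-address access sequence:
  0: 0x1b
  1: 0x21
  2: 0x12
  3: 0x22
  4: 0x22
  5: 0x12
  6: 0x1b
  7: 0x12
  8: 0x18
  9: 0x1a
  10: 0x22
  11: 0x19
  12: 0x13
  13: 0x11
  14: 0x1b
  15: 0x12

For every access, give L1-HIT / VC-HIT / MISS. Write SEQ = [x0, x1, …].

0: 0x1b (blk 6, set 0) → MISS  vc=[]
1: 0x21 (blk 8, set 0) → MISS  vc=[6]
2: 0x12 (blk 4, set 0) → MISS  vc=[6, 8]
3: 0x22 (blk 8, set 0) → VC-HIT  vc=[6, 4]
4: 0x22 (blk 8, set 0) → L1-HIT  vc=[6, 4]
5: 0x12 (blk 4, set 0) → VC-HIT  vc=[6, 8]
6: 0x1b (blk 6, set 0) → VC-HIT  vc=[4, 8]
7: 0x12 (blk 4, set 0) → VC-HIT  vc=[6, 8]
8: 0x18 (blk 6, set 0) → VC-HIT  vc=[4, 8]
9: 0x1a (blk 6, set 0) → L1-HIT  vc=[4, 8]
10: 0x22 (blk 8, set 0) → VC-HIT  vc=[4, 6]
11: 0x19 (blk 6, set 0) → VC-HIT  vc=[4, 8]
12: 0x13 (blk 4, set 0) → VC-HIT  vc=[6, 8]
13: 0x11 (blk 4, set 0) → L1-HIT  vc=[6, 8]
14: 0x1b (blk 6, set 0) → VC-HIT  vc=[4, 8]
15: 0x12 (blk 4, set 0) → VC-HIT  vc=[6, 8]

SEQ = [MISS, MISS, MISS, VC-HIT, L1-HIT, VC-HIT, VC-HIT, VC-HIT, VC-HIT, L1-HIT, VC-HIT, VC-HIT, VC-HIT, L1-HIT, VC-HIT, VC-HIT]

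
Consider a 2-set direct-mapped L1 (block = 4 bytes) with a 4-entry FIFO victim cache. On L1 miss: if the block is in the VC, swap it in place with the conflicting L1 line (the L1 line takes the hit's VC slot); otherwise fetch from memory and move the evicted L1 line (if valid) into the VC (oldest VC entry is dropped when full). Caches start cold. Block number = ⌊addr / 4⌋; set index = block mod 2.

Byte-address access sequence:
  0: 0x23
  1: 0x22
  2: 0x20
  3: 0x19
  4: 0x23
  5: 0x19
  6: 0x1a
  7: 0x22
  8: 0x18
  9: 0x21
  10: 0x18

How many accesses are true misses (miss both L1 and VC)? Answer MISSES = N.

0: 0x23 (blk 8, set 0) → MISS  vc=[]
1: 0x22 (blk 8, set 0) → L1-HIT  vc=[]
2: 0x20 (blk 8, set 0) → L1-HIT  vc=[]
3: 0x19 (blk 6, set 0) → MISS  vc=[8]
4: 0x23 (blk 8, set 0) → VC-HIT  vc=[6]
5: 0x19 (blk 6, set 0) → VC-HIT  vc=[8]
6: 0x1a (blk 6, set 0) → L1-HIT  vc=[8]
7: 0x22 (blk 8, set 0) → VC-HIT  vc=[6]
8: 0x18 (blk 6, set 0) → VC-HIT  vc=[8]
9: 0x21 (blk 8, set 0) → VC-HIT  vc=[6]
10: 0x18 (blk 6, set 0) → VC-HIT  vc=[8]

MISSES = 2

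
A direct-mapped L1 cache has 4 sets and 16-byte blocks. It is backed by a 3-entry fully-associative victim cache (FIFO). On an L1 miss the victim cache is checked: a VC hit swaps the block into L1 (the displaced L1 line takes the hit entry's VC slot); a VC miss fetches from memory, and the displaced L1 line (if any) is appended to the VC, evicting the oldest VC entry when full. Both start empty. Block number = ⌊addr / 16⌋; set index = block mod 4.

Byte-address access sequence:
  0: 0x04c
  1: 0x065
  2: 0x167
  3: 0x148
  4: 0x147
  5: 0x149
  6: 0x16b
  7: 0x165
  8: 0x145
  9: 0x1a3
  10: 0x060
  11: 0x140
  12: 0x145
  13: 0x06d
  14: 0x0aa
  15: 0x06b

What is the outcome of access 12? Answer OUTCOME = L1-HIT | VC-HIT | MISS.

  [0] addr=0x4c blk=4 s=0: MISS | VC []
  [1] addr=0x65 blk=6 s=2: MISS | VC []
  [2] addr=0x167 blk=22 s=2: MISS | VC [6]
  [3] addr=0x148 blk=20 s=0: MISS | VC [6, 4]
  [4] addr=0x147 blk=20 s=0: L1-HIT | VC [6, 4]
  [5] addr=0x149 blk=20 s=0: L1-HIT | VC [6, 4]
  [6] addr=0x16b blk=22 s=2: L1-HIT | VC [6, 4]
  [7] addr=0x165 blk=22 s=2: L1-HIT | VC [6, 4]
  [8] addr=0x145 blk=20 s=0: L1-HIT | VC [6, 4]
  [9] addr=0x1a3 blk=26 s=2: MISS | VC [6, 4, 22]
  [10] addr=0x60 blk=6 s=2: VC-HIT | VC [26, 4, 22]
  [11] addr=0x140 blk=20 s=0: L1-HIT | VC [26, 4, 22]
  [12] addr=0x145 blk=20 s=0: L1-HIT | VC [26, 4, 22]
  [13] addr=0x6d blk=6 s=2: L1-HIT | VC [26, 4, 22]
  [14] addr=0xaa blk=10 s=2: MISS | VC [4, 22, 6]
  [15] addr=0x6b blk=6 s=2: VC-HIT | VC [4, 22, 10]

OUTCOME = L1-HIT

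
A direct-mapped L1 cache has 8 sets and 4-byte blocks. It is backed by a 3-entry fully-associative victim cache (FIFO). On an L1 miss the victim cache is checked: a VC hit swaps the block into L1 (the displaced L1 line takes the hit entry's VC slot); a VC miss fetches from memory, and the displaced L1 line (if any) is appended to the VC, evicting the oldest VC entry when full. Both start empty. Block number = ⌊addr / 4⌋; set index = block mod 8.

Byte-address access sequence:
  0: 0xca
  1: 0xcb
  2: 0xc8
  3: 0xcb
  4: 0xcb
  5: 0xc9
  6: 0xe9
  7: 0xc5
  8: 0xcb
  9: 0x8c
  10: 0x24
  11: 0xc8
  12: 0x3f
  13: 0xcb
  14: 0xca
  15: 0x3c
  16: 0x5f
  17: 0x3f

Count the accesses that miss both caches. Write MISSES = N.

0: 0xca (blk 50, set 2) → MISS  vc=[]
1: 0xcb (blk 50, set 2) → L1-HIT  vc=[]
2: 0xc8 (blk 50, set 2) → L1-HIT  vc=[]
3: 0xcb (blk 50, set 2) → L1-HIT  vc=[]
4: 0xcb (blk 50, set 2) → L1-HIT  vc=[]
5: 0xc9 (blk 50, set 2) → L1-HIT  vc=[]
6: 0xe9 (blk 58, set 2) → MISS  vc=[50]
7: 0xc5 (blk 49, set 1) → MISS  vc=[50]
8: 0xcb (blk 50, set 2) → VC-HIT  vc=[58]
9: 0x8c (blk 35, set 3) → MISS  vc=[58]
10: 0x24 (blk 9, set 1) → MISS  vc=[58, 49]
11: 0xc8 (blk 50, set 2) → L1-HIT  vc=[58, 49]
12: 0x3f (blk 15, set 7) → MISS  vc=[58, 49]
13: 0xcb (blk 50, set 2) → L1-HIT  vc=[58, 49]
14: 0xca (blk 50, set 2) → L1-HIT  vc=[58, 49]
15: 0x3c (blk 15, set 7) → L1-HIT  vc=[58, 49]
16: 0x5f (blk 23, set 7) → MISS  vc=[58, 49, 15]
17: 0x3f (blk 15, set 7) → VC-HIT  vc=[58, 49, 23]

MISSES = 7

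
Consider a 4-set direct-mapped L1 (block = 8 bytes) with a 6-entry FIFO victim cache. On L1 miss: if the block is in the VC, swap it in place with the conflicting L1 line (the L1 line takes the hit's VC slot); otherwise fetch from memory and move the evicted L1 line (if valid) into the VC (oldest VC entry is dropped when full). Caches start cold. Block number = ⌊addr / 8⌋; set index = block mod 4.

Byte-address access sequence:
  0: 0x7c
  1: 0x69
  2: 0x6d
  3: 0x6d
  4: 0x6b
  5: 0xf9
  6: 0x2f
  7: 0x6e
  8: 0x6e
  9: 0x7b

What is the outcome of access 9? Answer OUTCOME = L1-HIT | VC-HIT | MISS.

OUTCOME = VC-HIT

0: 0x7c (blk 15, set 3) → MISS  vc=[]
1: 0x69 (blk 13, set 1) → MISS  vc=[]
2: 0x6d (blk 13, set 1) → L1-HIT  vc=[]
3: 0x6d (blk 13, set 1) → L1-HIT  vc=[]
4: 0x6b (blk 13, set 1) → L1-HIT  vc=[]
5: 0xf9 (blk 31, set 3) → MISS  vc=[15]
6: 0x2f (blk 5, set 1) → MISS  vc=[15, 13]
7: 0x6e (blk 13, set 1) → VC-HIT  vc=[15, 5]
8: 0x6e (blk 13, set 1) → L1-HIT  vc=[15, 5]
9: 0x7b (blk 15, set 3) → VC-HIT  vc=[31, 5]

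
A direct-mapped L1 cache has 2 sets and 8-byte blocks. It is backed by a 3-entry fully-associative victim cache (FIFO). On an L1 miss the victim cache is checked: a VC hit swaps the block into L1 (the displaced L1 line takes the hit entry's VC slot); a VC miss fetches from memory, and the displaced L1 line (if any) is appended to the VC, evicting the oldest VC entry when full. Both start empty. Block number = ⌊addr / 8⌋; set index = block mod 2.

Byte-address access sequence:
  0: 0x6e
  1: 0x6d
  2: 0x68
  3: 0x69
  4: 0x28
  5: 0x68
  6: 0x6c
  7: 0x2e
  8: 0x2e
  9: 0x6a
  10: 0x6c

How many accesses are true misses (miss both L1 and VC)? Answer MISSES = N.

MISSES = 2

#0 0x6e→b13/s1 MISS; vc=[]
#1 0x6d→b13/s1 L1-HIT; vc=[]
#2 0x68→b13/s1 L1-HIT; vc=[]
#3 0x69→b13/s1 L1-HIT; vc=[]
#4 0x28→b5/s1 MISS; vc=[13]
#5 0x68→b13/s1 VC-HIT; vc=[5]
#6 0x6c→b13/s1 L1-HIT; vc=[5]
#7 0x2e→b5/s1 VC-HIT; vc=[13]
#8 0x2e→b5/s1 L1-HIT; vc=[13]
#9 0x6a→b13/s1 VC-HIT; vc=[5]
#10 0x6c→b13/s1 L1-HIT; vc=[5]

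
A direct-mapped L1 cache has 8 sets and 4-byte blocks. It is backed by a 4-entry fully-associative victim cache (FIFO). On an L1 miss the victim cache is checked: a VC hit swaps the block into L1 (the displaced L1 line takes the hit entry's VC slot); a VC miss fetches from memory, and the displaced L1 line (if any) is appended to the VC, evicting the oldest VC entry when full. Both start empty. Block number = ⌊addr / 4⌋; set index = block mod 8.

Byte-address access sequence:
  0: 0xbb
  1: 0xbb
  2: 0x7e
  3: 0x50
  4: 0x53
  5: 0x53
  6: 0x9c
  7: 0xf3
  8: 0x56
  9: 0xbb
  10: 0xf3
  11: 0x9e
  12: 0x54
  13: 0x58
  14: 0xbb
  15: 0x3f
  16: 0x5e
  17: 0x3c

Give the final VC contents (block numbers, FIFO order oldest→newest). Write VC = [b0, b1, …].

VC = [20, 22, 39, 23]

0: 0xbb (blk 46, set 6) → MISS  vc=[]
1: 0xbb (blk 46, set 6) → L1-HIT  vc=[]
2: 0x7e (blk 31, set 7) → MISS  vc=[]
3: 0x50 (blk 20, set 4) → MISS  vc=[]
4: 0x53 (blk 20, set 4) → L1-HIT  vc=[]
5: 0x53 (blk 20, set 4) → L1-HIT  vc=[]
6: 0x9c (blk 39, set 7) → MISS  vc=[31]
7: 0xf3 (blk 60, set 4) → MISS  vc=[31, 20]
8: 0x56 (blk 21, set 5) → MISS  vc=[31, 20]
9: 0xbb (blk 46, set 6) → L1-HIT  vc=[31, 20]
10: 0xf3 (blk 60, set 4) → L1-HIT  vc=[31, 20]
11: 0x9e (blk 39, set 7) → L1-HIT  vc=[31, 20]
12: 0x54 (blk 21, set 5) → L1-HIT  vc=[31, 20]
13: 0x58 (blk 22, set 6) → MISS  vc=[31, 20, 46]
14: 0xbb (blk 46, set 6) → VC-HIT  vc=[31, 20, 22]
15: 0x3f (blk 15, set 7) → MISS  vc=[31, 20, 22, 39]
16: 0x5e (blk 23, set 7) → MISS  vc=[20, 22, 39, 15]
17: 0x3c (blk 15, set 7) → VC-HIT  vc=[20, 22, 39, 23]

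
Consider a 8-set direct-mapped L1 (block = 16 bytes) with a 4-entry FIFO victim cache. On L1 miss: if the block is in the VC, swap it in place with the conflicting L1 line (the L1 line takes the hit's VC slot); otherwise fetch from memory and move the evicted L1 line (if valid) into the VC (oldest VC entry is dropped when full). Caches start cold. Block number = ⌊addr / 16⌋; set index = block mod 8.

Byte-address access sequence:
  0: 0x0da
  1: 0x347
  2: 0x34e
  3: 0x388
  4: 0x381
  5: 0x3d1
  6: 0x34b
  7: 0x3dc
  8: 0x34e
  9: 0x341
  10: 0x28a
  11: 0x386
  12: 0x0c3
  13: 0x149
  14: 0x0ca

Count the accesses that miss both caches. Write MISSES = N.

#0 0xda→b13/s5 MISS; vc=[]
#1 0x347→b52/s4 MISS; vc=[]
#2 0x34e→b52/s4 L1-HIT; vc=[]
#3 0x388→b56/s0 MISS; vc=[]
#4 0x381→b56/s0 L1-HIT; vc=[]
#5 0x3d1→b61/s5 MISS; vc=[13]
#6 0x34b→b52/s4 L1-HIT; vc=[13]
#7 0x3dc→b61/s5 L1-HIT; vc=[13]
#8 0x34e→b52/s4 L1-HIT; vc=[13]
#9 0x341→b52/s4 L1-HIT; vc=[13]
#10 0x28a→b40/s0 MISS; vc=[13,56]
#11 0x386→b56/s0 VC-HIT; vc=[13,40]
#12 0xc3→b12/s4 MISS; vc=[13,40,52]
#13 0x149→b20/s4 MISS; vc=[13,40,52,12]
#14 0xca→b12/s4 VC-HIT; vc=[13,40,52,20]

MISSES = 7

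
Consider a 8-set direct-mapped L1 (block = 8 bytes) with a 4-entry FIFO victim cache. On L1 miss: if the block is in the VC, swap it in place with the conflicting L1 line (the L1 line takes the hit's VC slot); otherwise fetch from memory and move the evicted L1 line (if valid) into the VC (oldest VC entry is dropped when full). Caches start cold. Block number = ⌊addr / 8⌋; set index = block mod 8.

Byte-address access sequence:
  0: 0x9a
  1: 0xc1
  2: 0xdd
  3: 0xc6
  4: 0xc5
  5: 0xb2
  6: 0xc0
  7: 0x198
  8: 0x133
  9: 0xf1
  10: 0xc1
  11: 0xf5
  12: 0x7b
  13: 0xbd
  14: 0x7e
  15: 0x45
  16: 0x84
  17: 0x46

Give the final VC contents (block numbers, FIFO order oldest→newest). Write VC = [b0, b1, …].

VC = [38, 23, 24, 16]

#0 0x9a→b19/s3 MISS; vc=[]
#1 0xc1→b24/s0 MISS; vc=[]
#2 0xdd→b27/s3 MISS; vc=[19]
#3 0xc6→b24/s0 L1-HIT; vc=[19]
#4 0xc5→b24/s0 L1-HIT; vc=[19]
#5 0xb2→b22/s6 MISS; vc=[19]
#6 0xc0→b24/s0 L1-HIT; vc=[19]
#7 0x198→b51/s3 MISS; vc=[19,27]
#8 0x133→b38/s6 MISS; vc=[19,27,22]
#9 0xf1→b30/s6 MISS; vc=[19,27,22,38]
#10 0xc1→b24/s0 L1-HIT; vc=[19,27,22,38]
#11 0xf5→b30/s6 L1-HIT; vc=[19,27,22,38]
#12 0x7b→b15/s7 MISS; vc=[19,27,22,38]
#13 0xbd→b23/s7 MISS; vc=[27,22,38,15]
#14 0x7e→b15/s7 VC-HIT; vc=[27,22,38,23]
#15 0x45→b8/s0 MISS; vc=[22,38,23,24]
#16 0x84→b16/s0 MISS; vc=[38,23,24,8]
#17 0x46→b8/s0 VC-HIT; vc=[38,23,24,16]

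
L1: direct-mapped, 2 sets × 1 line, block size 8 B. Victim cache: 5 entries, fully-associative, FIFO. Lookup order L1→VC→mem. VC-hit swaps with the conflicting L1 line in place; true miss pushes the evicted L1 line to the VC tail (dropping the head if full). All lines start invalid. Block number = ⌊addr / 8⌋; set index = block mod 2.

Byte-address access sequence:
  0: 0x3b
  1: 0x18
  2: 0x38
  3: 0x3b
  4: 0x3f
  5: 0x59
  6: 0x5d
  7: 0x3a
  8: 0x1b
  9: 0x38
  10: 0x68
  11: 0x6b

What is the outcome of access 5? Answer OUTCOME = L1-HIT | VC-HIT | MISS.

OUTCOME = MISS

#0 0x3b→b7/s1 MISS; vc=[]
#1 0x18→b3/s1 MISS; vc=[7]
#2 0x38→b7/s1 VC-HIT; vc=[3]
#3 0x3b→b7/s1 L1-HIT; vc=[3]
#4 0x3f→b7/s1 L1-HIT; vc=[3]
#5 0x59→b11/s1 MISS; vc=[3,7]
#6 0x5d→b11/s1 L1-HIT; vc=[3,7]
#7 0x3a→b7/s1 VC-HIT; vc=[3,11]
#8 0x1b→b3/s1 VC-HIT; vc=[7,11]
#9 0x38→b7/s1 VC-HIT; vc=[3,11]
#10 0x68→b13/s1 MISS; vc=[3,11,7]
#11 0x6b→b13/s1 L1-HIT; vc=[3,11,7]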